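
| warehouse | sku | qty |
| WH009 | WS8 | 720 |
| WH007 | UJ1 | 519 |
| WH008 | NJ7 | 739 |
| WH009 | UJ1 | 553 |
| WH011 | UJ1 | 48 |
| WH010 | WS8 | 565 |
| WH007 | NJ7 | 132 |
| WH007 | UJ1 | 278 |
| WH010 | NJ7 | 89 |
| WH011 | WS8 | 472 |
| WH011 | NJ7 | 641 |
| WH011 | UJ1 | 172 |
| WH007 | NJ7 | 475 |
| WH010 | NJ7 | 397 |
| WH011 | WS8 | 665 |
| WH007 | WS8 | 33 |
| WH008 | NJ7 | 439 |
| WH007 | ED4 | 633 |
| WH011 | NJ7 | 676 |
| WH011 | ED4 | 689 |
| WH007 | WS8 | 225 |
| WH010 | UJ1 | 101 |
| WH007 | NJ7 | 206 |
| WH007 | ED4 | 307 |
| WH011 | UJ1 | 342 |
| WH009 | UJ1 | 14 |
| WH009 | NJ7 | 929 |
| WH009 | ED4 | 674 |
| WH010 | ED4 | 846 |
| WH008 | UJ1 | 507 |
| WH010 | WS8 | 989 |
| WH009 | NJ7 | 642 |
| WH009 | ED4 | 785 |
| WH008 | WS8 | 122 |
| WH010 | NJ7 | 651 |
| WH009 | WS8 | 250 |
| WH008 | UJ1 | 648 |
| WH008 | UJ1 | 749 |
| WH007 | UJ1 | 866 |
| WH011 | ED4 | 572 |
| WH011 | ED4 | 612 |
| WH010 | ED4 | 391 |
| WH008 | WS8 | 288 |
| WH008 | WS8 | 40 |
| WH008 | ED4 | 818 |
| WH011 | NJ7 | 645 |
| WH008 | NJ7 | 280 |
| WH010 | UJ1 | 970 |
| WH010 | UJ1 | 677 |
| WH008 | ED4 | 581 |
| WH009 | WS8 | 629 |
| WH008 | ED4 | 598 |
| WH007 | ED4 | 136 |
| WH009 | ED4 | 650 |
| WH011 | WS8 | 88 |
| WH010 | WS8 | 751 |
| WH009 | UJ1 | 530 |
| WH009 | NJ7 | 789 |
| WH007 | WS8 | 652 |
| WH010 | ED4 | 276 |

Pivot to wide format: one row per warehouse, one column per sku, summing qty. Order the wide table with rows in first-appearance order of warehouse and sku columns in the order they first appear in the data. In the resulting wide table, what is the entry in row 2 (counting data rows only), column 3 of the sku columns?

813

With rows in first-appearance order of warehouse, row 2 is warehouse=WH007. sku columns in first-appearance order: WS8, UJ1, NJ7, ED4; column 3 is NJ7.
Long rows with warehouse=WH007, sku=NJ7: 132 + 475 + 206 = 813.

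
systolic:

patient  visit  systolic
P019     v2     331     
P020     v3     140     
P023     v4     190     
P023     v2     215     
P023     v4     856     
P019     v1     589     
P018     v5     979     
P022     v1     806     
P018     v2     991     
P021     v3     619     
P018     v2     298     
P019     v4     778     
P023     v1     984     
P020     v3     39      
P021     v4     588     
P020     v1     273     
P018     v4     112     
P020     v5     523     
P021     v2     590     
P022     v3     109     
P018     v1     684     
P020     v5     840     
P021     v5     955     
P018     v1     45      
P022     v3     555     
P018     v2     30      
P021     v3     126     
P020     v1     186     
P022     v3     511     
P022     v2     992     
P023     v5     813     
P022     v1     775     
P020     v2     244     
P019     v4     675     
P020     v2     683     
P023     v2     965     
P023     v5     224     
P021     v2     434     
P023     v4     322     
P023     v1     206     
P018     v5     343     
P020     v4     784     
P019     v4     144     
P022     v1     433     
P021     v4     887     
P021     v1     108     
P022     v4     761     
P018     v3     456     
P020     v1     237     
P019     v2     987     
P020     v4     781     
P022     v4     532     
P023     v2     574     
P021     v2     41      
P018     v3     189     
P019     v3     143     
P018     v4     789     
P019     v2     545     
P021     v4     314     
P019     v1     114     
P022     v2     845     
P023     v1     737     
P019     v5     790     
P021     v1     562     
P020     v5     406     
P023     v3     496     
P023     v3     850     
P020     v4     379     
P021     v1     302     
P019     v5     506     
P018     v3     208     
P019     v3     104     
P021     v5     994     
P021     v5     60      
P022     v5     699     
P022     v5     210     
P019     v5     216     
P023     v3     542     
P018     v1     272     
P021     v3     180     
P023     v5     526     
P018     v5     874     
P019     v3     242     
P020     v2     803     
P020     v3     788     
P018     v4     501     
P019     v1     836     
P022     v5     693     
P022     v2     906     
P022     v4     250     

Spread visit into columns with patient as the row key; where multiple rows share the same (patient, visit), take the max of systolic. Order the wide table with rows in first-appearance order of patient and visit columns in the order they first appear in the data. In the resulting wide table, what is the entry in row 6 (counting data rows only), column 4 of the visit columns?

562

With rows in first-appearance order of patient, row 6 is patient=P021. visit columns in first-appearance order: v2, v3, v4, v1, v5; column 4 is v1.
Long rows with patient=P021, visit=v1: max(108, 562, 302) = 562.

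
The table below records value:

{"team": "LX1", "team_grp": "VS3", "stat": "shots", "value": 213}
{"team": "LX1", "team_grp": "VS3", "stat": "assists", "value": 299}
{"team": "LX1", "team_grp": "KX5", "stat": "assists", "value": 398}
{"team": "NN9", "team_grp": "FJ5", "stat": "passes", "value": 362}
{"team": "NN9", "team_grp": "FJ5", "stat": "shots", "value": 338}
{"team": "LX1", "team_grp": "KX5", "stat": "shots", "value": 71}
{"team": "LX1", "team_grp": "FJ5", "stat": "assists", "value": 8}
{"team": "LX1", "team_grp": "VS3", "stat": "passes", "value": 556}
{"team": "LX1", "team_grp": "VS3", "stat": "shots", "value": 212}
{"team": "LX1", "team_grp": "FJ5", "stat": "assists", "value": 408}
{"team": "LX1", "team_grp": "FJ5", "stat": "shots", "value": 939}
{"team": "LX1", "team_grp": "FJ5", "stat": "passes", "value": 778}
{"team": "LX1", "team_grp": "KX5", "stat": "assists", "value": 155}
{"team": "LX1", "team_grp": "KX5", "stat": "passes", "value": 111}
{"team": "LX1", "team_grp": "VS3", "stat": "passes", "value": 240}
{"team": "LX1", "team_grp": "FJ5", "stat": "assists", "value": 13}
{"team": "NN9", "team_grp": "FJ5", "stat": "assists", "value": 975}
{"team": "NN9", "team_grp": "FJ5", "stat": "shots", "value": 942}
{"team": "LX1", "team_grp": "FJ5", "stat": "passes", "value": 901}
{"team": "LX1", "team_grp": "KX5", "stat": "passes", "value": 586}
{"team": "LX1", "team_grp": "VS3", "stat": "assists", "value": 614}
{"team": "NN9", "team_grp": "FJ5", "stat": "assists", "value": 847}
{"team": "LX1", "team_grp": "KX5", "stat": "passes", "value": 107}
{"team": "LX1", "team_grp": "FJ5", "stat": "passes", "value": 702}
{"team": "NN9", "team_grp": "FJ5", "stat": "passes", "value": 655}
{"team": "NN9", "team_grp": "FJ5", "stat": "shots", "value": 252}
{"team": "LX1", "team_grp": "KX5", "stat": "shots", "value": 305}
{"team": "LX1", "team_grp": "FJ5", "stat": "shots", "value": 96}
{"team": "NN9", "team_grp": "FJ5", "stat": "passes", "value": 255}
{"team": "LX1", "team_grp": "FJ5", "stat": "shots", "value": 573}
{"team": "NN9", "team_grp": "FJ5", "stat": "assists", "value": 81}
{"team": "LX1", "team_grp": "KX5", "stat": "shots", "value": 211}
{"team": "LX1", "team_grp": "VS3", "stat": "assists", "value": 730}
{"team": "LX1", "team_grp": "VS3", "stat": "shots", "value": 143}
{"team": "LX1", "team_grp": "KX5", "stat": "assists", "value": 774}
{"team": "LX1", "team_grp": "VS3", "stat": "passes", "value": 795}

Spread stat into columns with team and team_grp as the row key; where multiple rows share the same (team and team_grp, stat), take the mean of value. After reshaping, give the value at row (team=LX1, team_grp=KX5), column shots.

195.67

Rows with team=LX1, team_grp=KX5 and stat=shots: value values are 71, 305, 211.
(71 + 305 + 211) / 3 = 195.67.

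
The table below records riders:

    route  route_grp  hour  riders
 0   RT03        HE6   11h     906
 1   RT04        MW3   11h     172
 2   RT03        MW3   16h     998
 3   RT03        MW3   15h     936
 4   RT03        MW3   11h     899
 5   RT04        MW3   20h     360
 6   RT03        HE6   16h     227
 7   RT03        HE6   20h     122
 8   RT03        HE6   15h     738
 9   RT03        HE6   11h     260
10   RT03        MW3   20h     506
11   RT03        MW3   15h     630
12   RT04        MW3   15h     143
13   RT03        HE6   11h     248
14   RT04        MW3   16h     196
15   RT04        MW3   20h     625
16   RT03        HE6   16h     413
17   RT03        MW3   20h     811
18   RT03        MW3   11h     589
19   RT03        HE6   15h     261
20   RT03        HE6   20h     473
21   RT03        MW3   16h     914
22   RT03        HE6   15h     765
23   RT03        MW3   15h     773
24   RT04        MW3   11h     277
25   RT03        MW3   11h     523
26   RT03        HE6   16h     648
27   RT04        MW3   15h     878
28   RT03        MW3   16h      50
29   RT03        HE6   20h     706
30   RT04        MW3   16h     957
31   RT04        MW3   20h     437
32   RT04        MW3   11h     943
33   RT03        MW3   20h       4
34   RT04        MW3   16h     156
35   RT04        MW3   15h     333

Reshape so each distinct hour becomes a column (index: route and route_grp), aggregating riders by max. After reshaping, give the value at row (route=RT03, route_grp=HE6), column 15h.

Rows with route=RT03, route_grp=HE6 and hour=15h: riders values are 738, 261, 765.
max(738, 261, 765) = 765.

765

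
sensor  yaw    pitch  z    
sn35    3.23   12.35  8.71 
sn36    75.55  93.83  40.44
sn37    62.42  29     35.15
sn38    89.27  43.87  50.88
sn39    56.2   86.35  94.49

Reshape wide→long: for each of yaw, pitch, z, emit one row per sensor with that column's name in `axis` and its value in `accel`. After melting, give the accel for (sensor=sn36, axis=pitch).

93.83

Unpivoting turns each (sensor, wide-column) pair into one long row.
The wide cell at row sn36, column pitch holds 93.83, so the long row (sn36, pitch) has accel=93.83.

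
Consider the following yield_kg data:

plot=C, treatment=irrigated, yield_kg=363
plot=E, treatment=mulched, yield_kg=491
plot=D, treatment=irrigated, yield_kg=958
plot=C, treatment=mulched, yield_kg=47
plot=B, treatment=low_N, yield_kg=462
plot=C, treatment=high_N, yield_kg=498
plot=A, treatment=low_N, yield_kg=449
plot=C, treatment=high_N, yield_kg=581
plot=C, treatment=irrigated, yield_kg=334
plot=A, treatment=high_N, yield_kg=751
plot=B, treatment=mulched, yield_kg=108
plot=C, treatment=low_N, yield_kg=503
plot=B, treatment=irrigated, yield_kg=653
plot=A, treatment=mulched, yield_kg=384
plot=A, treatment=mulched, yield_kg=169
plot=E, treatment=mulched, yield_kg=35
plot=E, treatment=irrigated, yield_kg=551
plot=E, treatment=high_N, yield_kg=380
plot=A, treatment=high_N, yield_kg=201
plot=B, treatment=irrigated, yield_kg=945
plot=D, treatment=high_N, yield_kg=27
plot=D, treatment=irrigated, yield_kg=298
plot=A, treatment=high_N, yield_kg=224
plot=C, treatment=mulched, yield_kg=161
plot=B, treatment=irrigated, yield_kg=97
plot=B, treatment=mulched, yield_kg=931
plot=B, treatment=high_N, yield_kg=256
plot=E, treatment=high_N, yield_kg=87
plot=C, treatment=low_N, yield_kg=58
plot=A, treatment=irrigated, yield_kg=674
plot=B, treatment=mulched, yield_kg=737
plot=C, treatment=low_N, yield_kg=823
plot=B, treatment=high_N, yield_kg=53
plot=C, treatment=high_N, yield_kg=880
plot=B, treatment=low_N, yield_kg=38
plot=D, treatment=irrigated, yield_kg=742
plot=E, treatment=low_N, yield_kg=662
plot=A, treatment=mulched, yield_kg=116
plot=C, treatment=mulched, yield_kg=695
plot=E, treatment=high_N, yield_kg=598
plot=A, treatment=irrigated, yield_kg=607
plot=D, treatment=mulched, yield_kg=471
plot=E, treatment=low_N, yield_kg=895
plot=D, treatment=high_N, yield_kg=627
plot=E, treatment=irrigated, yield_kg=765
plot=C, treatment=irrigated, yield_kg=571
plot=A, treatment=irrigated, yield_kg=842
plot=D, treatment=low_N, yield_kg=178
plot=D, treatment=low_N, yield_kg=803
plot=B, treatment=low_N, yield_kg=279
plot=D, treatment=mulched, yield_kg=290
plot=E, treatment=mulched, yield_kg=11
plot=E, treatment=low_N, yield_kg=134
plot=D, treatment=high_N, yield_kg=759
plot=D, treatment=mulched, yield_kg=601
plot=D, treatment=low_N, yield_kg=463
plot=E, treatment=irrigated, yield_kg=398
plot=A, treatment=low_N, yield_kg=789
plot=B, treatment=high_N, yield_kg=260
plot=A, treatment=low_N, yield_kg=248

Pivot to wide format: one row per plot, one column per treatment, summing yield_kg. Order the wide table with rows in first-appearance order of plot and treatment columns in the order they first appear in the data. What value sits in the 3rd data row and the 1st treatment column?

With rows in first-appearance order of plot, row 3 is plot=D. treatment columns in first-appearance order: irrigated, mulched, low_N, high_N; column 1 is irrigated.
Long rows with plot=D, treatment=irrigated: 958 + 298 + 742 = 1998.

1998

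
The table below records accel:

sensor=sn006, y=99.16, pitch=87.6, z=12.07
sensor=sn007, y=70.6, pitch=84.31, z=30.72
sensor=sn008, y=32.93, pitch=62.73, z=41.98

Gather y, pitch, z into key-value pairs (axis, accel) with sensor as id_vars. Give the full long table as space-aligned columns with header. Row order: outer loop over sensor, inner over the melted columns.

sensor  axis   accel
sn006   y      99.16
sn006   pitch  87.6 
sn006   z      12.07
sn007   y      70.6 
sn007   pitch  84.31
sn007   z      30.72
sn008   y      32.93
sn008   pitch  62.73
sn008   z      41.98

Each (sensor, column) pair becomes one row: 3 × 3 = 9 rows.
For example, (sn006, y) → accel=99.16.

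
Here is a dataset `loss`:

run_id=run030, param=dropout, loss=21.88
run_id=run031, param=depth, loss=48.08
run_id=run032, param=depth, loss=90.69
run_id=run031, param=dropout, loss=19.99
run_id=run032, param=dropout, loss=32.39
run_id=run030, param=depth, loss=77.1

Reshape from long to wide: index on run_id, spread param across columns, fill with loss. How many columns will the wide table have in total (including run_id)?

3

1 column for run_id plus 2 distinct param values → 3 columns.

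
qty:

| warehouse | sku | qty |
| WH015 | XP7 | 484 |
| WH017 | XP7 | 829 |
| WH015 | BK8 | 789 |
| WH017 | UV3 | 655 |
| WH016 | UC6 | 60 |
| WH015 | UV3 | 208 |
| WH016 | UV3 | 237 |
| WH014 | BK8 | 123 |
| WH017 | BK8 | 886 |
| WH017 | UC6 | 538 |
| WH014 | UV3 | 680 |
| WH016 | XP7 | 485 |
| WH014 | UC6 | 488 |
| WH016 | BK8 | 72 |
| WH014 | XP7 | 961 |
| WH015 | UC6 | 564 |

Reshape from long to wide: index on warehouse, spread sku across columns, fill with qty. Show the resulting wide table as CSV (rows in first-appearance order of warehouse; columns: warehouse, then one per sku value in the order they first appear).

warehouse,XP7,BK8,UV3,UC6
WH015,484,789,208,564
WH017,829,886,655,538
WH016,485,72,237,60
WH014,961,123,680,488

Columns: warehouse plus the 4 distinct sku values (XP7, BK8, UV3, UC6).
For example, row WH015 column XP7 takes qty=484 from the long row (WH015, XP7).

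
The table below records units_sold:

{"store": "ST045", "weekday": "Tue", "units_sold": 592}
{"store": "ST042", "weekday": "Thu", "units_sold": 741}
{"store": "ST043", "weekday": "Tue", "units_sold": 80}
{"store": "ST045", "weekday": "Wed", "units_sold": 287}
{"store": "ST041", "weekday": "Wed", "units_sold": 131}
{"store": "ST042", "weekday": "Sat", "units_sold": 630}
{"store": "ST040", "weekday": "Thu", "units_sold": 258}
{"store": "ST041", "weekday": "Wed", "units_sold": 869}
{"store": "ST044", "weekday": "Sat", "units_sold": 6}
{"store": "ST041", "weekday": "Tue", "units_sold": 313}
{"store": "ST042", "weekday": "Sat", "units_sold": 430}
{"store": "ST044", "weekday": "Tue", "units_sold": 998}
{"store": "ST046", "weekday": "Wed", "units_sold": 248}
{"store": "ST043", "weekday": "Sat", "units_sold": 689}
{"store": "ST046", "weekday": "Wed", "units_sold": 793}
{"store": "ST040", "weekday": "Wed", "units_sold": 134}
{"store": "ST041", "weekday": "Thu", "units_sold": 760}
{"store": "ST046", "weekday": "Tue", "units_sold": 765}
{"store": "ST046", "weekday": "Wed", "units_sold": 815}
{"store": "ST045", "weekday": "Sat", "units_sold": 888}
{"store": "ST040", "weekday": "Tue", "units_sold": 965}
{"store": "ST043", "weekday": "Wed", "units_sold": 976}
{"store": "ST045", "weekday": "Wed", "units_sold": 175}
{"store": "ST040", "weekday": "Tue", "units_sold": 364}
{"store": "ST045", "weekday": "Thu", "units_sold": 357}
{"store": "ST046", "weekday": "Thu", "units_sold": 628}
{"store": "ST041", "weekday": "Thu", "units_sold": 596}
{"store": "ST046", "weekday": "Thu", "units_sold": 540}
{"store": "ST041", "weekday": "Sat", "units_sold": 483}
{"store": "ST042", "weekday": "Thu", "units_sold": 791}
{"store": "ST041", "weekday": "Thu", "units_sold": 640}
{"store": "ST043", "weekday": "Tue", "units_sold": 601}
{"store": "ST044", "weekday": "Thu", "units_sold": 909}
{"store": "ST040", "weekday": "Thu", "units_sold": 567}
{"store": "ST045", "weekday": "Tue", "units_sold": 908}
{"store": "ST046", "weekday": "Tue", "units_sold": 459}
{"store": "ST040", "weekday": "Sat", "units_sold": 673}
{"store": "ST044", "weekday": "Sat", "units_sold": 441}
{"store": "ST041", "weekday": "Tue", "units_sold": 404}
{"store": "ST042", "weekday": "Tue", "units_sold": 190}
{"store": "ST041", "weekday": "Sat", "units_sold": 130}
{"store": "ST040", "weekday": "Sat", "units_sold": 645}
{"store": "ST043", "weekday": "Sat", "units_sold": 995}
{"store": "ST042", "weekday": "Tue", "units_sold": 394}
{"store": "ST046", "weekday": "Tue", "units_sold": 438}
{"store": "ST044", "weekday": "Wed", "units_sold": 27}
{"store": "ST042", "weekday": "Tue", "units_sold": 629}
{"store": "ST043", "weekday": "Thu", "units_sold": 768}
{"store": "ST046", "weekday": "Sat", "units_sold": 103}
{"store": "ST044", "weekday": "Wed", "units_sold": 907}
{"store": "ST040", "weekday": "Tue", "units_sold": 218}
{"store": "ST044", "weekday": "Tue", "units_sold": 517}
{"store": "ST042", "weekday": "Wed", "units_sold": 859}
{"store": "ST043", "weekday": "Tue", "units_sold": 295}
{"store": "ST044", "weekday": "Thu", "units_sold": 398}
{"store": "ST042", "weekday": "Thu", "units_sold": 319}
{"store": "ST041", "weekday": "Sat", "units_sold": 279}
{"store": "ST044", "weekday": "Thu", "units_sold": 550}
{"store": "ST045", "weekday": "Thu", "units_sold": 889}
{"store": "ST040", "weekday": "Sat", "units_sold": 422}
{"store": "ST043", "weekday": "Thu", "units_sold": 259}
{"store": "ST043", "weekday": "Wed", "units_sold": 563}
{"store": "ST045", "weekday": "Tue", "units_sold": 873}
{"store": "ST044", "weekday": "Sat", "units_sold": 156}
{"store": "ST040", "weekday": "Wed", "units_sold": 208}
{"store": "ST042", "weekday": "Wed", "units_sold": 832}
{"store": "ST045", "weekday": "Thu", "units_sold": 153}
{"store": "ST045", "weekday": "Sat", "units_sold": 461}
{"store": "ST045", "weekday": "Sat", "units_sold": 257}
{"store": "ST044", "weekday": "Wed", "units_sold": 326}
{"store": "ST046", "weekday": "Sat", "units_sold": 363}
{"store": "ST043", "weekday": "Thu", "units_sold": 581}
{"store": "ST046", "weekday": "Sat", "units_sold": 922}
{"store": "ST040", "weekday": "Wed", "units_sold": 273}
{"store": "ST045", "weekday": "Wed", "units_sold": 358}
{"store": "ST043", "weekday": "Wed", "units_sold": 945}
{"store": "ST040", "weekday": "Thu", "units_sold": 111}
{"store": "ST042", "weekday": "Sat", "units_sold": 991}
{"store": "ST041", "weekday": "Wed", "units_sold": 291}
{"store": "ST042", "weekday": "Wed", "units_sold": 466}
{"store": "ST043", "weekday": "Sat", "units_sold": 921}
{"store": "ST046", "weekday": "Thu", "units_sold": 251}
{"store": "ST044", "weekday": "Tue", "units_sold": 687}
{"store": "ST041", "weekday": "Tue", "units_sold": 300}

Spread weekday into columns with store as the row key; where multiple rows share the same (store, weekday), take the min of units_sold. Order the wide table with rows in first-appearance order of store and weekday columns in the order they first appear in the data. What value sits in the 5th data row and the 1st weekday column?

With rows in first-appearance order of store, row 5 is store=ST040. weekday columns in first-appearance order: Tue, Thu, Wed, Sat; column 1 is Tue.
Long rows with store=ST040, weekday=Tue: min(965, 364, 218) = 218.

218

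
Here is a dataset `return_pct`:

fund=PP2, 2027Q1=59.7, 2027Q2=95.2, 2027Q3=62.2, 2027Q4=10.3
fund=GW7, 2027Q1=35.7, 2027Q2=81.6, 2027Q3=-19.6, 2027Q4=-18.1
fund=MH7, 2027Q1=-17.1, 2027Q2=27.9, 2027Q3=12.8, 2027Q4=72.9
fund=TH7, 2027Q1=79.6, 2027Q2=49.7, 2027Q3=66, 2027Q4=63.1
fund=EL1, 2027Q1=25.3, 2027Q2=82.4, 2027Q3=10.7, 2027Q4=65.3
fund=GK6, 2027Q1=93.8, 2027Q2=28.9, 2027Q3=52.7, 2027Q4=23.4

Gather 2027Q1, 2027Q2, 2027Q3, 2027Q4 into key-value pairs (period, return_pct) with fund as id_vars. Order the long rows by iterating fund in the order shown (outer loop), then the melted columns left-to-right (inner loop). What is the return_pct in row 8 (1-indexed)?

-18.1

24 rows total (6 × 4). Row 8: index ⌊(8-1)/4⌋ = 1 into fund → GW7; (8-1) mod 4 = 3 into the melted columns → 2027Q4.
So row 8 is (GW7, 2027Q4, -18.1); return_pct = -18.1.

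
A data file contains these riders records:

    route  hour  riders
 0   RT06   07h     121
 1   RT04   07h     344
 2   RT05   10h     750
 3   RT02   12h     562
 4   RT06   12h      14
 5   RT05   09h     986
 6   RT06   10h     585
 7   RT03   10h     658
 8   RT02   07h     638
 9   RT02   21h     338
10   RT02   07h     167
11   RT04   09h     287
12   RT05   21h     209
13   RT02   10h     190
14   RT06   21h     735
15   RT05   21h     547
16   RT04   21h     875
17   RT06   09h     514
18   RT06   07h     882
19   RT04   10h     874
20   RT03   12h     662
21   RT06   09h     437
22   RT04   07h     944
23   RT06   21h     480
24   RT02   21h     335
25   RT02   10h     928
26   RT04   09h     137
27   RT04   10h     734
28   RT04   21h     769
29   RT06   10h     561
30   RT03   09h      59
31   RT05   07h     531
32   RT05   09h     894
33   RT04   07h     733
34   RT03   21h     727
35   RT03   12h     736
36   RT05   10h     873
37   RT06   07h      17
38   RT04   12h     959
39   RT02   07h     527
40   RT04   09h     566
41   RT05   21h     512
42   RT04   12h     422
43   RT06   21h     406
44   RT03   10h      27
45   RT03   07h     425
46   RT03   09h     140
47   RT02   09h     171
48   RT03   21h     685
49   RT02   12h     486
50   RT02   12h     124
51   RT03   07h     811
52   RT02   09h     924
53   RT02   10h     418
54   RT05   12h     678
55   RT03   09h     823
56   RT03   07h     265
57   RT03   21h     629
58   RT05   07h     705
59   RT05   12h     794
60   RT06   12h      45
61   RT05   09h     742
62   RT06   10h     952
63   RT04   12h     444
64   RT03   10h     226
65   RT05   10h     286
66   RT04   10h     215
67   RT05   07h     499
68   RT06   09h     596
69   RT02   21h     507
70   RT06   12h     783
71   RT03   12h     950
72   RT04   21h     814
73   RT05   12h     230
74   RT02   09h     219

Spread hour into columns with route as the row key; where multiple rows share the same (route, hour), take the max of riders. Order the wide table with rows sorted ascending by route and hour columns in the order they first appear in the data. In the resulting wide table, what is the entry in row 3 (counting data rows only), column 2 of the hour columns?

874

With rows sorted ascending by route, row 3 is route=RT04. hour columns in first-appearance order: 07h, 10h, 12h, 09h, 21h; column 2 is 10h.
Long rows with route=RT04, hour=10h: max(874, 734, 215) = 874.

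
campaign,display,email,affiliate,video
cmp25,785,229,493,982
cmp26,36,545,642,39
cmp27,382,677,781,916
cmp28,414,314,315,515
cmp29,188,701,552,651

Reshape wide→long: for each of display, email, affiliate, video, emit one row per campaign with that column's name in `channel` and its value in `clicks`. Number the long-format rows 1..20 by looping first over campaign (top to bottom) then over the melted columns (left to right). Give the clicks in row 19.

20 rows total (5 × 4). Row 19: index ⌊(19-1)/4⌋ = 4 into campaign → cmp29; (19-1) mod 4 = 2 into the melted columns → affiliate.
So row 19 is (cmp29, affiliate, 552); clicks = 552.

552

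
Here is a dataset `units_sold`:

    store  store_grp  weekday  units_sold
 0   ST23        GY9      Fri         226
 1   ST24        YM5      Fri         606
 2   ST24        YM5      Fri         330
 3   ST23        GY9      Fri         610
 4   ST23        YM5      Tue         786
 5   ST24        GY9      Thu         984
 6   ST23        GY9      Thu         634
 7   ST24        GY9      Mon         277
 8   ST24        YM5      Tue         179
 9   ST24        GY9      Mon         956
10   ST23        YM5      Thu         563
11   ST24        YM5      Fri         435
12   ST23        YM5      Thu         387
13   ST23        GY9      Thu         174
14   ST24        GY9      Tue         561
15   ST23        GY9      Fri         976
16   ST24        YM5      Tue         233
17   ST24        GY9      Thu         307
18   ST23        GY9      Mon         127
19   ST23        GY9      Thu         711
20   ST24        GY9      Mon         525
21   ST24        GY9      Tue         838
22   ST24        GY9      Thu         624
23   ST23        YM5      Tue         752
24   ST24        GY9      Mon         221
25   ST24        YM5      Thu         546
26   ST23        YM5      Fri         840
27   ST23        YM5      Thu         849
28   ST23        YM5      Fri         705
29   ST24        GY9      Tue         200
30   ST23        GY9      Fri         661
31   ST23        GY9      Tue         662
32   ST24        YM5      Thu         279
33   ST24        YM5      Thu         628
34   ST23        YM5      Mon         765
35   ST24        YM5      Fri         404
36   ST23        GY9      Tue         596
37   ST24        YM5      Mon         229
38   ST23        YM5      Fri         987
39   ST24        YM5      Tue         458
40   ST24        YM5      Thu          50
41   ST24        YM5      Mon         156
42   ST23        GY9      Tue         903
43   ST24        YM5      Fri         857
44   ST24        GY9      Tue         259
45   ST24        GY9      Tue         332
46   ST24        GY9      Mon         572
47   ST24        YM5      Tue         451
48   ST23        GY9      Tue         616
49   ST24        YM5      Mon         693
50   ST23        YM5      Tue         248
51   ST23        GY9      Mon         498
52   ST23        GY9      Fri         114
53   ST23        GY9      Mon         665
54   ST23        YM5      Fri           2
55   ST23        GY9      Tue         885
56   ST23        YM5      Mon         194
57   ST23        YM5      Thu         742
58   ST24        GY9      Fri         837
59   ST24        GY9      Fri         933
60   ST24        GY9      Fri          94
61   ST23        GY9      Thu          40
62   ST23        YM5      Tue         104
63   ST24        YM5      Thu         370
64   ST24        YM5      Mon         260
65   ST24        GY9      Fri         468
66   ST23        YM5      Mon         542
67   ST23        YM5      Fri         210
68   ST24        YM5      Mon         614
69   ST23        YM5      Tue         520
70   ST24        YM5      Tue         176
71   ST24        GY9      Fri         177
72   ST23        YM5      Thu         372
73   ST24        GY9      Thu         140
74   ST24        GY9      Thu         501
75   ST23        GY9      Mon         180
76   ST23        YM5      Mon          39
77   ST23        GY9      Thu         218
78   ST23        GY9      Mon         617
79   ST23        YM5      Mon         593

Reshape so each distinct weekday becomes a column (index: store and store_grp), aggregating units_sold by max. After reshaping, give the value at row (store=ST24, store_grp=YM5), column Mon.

693

Rows with store=ST24, store_grp=YM5 and weekday=Mon: units_sold values are 229, 156, 693, 260, 614.
max(229, 156, 693, 260, 614) = 693.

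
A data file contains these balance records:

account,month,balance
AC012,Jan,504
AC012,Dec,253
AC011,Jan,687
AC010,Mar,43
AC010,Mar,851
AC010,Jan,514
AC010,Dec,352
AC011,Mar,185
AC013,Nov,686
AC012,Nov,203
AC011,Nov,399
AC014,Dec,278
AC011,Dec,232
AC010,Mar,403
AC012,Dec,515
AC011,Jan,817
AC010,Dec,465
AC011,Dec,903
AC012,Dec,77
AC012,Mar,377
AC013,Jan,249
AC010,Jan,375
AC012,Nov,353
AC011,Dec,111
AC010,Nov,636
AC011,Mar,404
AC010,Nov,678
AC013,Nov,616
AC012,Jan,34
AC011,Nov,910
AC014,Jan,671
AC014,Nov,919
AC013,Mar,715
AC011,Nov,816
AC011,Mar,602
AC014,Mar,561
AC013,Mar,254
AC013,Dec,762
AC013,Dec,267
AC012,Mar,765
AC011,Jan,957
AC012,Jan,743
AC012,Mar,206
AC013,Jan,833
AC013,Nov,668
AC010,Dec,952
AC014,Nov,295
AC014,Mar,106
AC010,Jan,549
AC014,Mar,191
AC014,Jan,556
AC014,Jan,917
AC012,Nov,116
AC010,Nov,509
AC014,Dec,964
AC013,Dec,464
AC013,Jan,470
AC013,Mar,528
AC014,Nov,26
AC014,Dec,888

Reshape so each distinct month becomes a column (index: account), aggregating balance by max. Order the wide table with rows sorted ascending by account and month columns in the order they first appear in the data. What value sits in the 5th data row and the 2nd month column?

964

With rows sorted ascending by account, row 5 is account=AC014. month columns in first-appearance order: Jan, Dec, Mar, Nov; column 2 is Dec.
Long rows with account=AC014, month=Dec: max(278, 964, 888) = 964.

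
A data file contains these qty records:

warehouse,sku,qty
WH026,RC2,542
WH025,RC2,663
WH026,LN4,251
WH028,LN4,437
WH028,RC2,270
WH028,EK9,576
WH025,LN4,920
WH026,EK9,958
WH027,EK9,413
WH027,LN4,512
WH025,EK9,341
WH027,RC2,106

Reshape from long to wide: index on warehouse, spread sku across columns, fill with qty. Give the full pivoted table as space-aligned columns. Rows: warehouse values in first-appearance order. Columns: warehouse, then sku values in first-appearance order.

Columns: warehouse plus the 3 distinct sku values (RC2, LN4, EK9).
For example, row WH026 column RC2 takes qty=542 from the long row (WH026, RC2).

warehouse  RC2  LN4  EK9
WH026      542  251  958
WH025      663  920  341
WH028      270  437  576
WH027      106  512  413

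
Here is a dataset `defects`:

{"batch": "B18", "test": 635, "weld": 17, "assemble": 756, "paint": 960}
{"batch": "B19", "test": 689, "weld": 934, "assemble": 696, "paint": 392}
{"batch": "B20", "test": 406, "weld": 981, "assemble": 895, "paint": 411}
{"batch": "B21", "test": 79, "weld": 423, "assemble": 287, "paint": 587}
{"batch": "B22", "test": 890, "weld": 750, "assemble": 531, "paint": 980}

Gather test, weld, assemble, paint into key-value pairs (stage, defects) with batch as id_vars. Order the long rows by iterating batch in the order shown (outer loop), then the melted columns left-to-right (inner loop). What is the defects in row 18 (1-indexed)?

20 rows total (5 × 4). Row 18: index ⌊(18-1)/4⌋ = 4 into batch → B22; (18-1) mod 4 = 1 into the melted columns → weld.
So row 18 is (B22, weld, 750); defects = 750.

750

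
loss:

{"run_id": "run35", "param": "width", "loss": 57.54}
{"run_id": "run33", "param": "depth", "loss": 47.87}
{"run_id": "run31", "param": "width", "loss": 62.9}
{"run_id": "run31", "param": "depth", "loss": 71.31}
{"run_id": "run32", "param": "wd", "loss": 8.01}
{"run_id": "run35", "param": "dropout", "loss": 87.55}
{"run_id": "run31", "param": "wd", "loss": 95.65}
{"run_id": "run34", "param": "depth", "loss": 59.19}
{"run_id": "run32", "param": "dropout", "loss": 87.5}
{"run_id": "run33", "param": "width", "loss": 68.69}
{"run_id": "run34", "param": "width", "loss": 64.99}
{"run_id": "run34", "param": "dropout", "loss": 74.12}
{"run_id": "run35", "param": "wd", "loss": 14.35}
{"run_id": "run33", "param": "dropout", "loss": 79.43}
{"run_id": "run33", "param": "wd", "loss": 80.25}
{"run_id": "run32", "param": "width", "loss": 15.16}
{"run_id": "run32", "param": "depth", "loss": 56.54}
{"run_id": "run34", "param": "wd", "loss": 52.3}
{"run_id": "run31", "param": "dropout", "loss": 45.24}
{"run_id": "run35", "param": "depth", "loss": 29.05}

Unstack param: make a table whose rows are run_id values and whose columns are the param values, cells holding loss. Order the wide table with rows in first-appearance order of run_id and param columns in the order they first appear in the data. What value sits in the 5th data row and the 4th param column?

74.12

With rows in first-appearance order of run_id, row 5 is run_id=run34. param columns in first-appearance order: width, depth, wd, dropout; column 4 is dropout.
Long rows with run_id=run34, param=dropout: loss = 74.12.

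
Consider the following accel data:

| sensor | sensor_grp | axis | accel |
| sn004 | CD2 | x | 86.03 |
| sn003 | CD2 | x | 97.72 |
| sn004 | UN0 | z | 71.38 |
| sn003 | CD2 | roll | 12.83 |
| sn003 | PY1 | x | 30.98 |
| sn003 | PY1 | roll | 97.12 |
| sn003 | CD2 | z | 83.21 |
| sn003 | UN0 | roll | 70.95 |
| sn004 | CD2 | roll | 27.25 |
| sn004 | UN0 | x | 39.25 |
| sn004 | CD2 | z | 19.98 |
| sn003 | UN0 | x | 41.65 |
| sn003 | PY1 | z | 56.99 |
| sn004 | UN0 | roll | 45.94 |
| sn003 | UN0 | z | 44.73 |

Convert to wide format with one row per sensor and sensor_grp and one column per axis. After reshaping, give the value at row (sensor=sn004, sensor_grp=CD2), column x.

86.03

Wide layout: rows indexed by sensor and sensor_grp, columns are the 3 distinct axis values (x, z, roll).
Cell (sensor=sn004, sensor_grp=CD2, axis=x) draws from the long row where sensor=sn004, sensor_grp=CD2 and axis=x, which has accel=86.03.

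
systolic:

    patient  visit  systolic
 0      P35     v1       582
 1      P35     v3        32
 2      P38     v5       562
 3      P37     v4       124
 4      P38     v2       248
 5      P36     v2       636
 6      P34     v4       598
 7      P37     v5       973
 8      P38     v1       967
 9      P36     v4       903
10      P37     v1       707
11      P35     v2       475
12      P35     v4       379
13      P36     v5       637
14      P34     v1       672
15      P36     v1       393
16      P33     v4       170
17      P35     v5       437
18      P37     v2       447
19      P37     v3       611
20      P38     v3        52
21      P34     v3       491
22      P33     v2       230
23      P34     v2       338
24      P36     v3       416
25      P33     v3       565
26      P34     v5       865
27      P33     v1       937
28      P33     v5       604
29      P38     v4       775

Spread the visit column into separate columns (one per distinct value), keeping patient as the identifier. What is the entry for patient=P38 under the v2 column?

248

Wide layout: rows indexed by patient, columns are the 5 distinct visit values (v1, v3, v5, v4, v2).
Cell (patient=P38, visit=v2) draws from the long row where patient=P38 and visit=v2, which has systolic=248.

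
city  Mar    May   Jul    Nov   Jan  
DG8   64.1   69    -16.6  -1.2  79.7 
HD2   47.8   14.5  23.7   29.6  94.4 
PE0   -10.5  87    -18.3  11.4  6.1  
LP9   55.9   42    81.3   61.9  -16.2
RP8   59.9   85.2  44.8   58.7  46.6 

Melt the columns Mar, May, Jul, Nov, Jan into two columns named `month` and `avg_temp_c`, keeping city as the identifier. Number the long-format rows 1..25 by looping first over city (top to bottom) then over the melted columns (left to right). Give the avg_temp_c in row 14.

25 rows total (5 × 5). Row 14: index ⌊(14-1)/5⌋ = 2 into city → PE0; (14-1) mod 5 = 3 into the melted columns → Nov.
So row 14 is (PE0, Nov, 11.4); avg_temp_c = 11.4.

11.4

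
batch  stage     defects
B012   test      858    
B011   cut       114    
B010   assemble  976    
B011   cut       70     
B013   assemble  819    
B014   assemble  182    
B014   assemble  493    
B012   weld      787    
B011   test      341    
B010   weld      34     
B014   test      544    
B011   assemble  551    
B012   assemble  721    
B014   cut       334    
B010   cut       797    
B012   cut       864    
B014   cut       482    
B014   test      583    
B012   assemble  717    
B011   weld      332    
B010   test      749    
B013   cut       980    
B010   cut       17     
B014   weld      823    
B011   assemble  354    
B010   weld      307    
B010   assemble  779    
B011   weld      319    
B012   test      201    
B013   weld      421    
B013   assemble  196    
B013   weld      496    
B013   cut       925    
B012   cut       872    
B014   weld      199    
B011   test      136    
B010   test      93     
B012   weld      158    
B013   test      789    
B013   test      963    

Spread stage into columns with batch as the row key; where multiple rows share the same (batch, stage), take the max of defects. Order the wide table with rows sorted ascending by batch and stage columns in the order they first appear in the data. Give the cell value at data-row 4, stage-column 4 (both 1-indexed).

With rows sorted ascending by batch, row 4 is batch=B013. stage columns in first-appearance order: test, cut, assemble, weld; column 4 is weld.
Long rows with batch=B013, stage=weld: max(421, 496) = 496.

496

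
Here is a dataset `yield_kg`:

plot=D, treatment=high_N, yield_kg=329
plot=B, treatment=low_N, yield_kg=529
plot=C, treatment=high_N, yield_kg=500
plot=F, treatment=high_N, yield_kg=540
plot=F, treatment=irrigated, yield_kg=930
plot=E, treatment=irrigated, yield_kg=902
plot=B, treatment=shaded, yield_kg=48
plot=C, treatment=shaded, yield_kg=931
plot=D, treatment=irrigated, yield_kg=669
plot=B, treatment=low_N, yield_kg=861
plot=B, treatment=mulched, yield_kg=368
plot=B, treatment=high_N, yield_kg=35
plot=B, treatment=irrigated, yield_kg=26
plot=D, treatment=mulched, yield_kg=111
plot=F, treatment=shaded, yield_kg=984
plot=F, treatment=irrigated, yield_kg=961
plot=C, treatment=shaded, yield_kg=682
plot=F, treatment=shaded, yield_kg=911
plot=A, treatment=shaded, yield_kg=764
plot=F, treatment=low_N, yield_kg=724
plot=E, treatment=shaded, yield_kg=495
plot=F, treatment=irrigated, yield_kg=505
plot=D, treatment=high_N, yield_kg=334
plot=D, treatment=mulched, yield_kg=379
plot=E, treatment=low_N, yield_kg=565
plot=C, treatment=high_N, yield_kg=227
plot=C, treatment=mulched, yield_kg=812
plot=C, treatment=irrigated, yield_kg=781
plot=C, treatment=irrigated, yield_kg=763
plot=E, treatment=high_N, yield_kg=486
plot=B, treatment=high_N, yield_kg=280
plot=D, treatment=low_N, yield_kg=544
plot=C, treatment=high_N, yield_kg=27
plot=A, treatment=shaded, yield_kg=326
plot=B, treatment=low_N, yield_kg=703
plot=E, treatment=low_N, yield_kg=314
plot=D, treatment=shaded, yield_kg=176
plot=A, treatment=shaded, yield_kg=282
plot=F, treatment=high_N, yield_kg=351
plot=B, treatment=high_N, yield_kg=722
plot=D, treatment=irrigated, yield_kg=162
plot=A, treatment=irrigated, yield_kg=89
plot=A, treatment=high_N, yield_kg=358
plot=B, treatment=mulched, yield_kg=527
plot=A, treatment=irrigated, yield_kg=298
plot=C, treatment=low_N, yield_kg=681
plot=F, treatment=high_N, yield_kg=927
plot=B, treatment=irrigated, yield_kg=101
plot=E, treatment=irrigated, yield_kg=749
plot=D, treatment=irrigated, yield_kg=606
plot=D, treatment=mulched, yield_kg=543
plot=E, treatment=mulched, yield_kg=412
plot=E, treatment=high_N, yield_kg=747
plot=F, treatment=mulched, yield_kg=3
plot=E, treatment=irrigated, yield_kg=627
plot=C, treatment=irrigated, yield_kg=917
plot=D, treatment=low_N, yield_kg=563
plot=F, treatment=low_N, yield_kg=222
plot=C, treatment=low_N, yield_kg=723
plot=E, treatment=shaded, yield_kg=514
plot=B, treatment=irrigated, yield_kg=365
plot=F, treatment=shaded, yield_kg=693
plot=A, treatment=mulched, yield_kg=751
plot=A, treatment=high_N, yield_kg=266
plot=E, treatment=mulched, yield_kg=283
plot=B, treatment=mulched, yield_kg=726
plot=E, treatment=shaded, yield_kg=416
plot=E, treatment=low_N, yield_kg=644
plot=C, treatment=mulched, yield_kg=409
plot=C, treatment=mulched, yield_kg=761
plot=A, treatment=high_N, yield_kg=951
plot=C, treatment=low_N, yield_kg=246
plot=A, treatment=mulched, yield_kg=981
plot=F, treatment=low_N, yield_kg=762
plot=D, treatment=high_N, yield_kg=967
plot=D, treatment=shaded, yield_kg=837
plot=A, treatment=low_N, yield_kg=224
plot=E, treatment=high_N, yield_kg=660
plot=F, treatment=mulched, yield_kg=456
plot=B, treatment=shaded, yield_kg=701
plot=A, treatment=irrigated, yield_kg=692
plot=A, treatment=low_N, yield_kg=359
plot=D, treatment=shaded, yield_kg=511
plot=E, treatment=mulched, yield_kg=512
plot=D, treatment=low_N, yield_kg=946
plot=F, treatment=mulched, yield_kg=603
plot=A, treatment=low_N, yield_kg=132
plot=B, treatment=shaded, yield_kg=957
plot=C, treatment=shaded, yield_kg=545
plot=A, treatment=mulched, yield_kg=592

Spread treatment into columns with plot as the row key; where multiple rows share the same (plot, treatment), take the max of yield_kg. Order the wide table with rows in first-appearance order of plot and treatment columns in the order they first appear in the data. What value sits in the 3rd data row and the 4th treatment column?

With rows in first-appearance order of plot, row 3 is plot=C. treatment columns in first-appearance order: high_N, low_N, irrigated, shaded, mulched; column 4 is shaded.
Long rows with plot=C, treatment=shaded: max(931, 682, 545) = 931.

931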